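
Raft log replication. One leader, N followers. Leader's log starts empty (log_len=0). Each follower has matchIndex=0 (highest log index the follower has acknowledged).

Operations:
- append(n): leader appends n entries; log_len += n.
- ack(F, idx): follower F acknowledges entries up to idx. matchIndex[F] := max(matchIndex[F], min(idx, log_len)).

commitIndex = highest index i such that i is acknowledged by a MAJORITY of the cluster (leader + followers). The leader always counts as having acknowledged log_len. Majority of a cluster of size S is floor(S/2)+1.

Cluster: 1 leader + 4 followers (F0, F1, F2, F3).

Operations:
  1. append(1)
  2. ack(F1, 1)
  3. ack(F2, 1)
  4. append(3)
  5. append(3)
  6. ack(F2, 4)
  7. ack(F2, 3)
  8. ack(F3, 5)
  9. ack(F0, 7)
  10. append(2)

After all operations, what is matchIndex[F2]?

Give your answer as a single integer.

Answer: 4

Derivation:
Op 1: append 1 -> log_len=1
Op 2: F1 acks idx 1 -> match: F0=0 F1=1 F2=0 F3=0; commitIndex=0
Op 3: F2 acks idx 1 -> match: F0=0 F1=1 F2=1 F3=0; commitIndex=1
Op 4: append 3 -> log_len=4
Op 5: append 3 -> log_len=7
Op 6: F2 acks idx 4 -> match: F0=0 F1=1 F2=4 F3=0; commitIndex=1
Op 7: F2 acks idx 3 -> match: F0=0 F1=1 F2=4 F3=0; commitIndex=1
Op 8: F3 acks idx 5 -> match: F0=0 F1=1 F2=4 F3=5; commitIndex=4
Op 9: F0 acks idx 7 -> match: F0=7 F1=1 F2=4 F3=5; commitIndex=5
Op 10: append 2 -> log_len=9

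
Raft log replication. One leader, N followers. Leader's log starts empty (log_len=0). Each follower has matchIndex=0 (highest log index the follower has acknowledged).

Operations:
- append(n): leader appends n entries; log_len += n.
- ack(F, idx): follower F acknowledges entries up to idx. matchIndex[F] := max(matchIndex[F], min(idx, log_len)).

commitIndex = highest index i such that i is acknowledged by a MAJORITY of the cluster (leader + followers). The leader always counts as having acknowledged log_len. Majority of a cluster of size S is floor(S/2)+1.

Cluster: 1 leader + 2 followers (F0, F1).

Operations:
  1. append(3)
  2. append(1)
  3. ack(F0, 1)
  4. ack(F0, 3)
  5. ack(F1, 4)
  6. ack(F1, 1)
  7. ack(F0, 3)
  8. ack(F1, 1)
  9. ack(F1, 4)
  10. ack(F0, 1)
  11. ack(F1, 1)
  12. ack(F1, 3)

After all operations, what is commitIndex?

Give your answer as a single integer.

Answer: 4

Derivation:
Op 1: append 3 -> log_len=3
Op 2: append 1 -> log_len=4
Op 3: F0 acks idx 1 -> match: F0=1 F1=0; commitIndex=1
Op 4: F0 acks idx 3 -> match: F0=3 F1=0; commitIndex=3
Op 5: F1 acks idx 4 -> match: F0=3 F1=4; commitIndex=4
Op 6: F1 acks idx 1 -> match: F0=3 F1=4; commitIndex=4
Op 7: F0 acks idx 3 -> match: F0=3 F1=4; commitIndex=4
Op 8: F1 acks idx 1 -> match: F0=3 F1=4; commitIndex=4
Op 9: F1 acks idx 4 -> match: F0=3 F1=4; commitIndex=4
Op 10: F0 acks idx 1 -> match: F0=3 F1=4; commitIndex=4
Op 11: F1 acks idx 1 -> match: F0=3 F1=4; commitIndex=4
Op 12: F1 acks idx 3 -> match: F0=3 F1=4; commitIndex=4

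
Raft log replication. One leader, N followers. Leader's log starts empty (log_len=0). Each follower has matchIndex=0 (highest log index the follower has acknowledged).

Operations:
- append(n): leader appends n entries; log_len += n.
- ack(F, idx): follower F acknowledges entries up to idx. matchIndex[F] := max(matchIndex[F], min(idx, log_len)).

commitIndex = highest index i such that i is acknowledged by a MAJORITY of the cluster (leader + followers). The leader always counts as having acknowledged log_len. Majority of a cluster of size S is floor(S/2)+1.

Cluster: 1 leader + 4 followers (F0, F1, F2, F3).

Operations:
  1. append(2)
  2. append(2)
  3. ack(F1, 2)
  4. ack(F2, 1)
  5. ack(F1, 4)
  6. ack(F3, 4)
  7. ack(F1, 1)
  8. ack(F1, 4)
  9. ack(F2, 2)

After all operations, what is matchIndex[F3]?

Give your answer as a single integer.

Op 1: append 2 -> log_len=2
Op 2: append 2 -> log_len=4
Op 3: F1 acks idx 2 -> match: F0=0 F1=2 F2=0 F3=0; commitIndex=0
Op 4: F2 acks idx 1 -> match: F0=0 F1=2 F2=1 F3=0; commitIndex=1
Op 5: F1 acks idx 4 -> match: F0=0 F1=4 F2=1 F3=0; commitIndex=1
Op 6: F3 acks idx 4 -> match: F0=0 F1=4 F2=1 F3=4; commitIndex=4
Op 7: F1 acks idx 1 -> match: F0=0 F1=4 F2=1 F3=4; commitIndex=4
Op 8: F1 acks idx 4 -> match: F0=0 F1=4 F2=1 F3=4; commitIndex=4
Op 9: F2 acks idx 2 -> match: F0=0 F1=4 F2=2 F3=4; commitIndex=4

Answer: 4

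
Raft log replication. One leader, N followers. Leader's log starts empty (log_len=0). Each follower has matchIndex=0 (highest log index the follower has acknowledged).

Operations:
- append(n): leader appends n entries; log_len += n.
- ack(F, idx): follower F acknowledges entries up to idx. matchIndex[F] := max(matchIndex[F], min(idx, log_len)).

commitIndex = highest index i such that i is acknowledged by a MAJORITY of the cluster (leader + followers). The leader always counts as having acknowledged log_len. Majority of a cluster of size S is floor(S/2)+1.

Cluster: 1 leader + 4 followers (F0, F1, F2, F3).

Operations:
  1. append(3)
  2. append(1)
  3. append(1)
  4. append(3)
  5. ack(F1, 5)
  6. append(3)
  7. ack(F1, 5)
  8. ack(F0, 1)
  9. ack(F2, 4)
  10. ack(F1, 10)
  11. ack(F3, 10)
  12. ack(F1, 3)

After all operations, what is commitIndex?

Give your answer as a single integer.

Answer: 10

Derivation:
Op 1: append 3 -> log_len=3
Op 2: append 1 -> log_len=4
Op 3: append 1 -> log_len=5
Op 4: append 3 -> log_len=8
Op 5: F1 acks idx 5 -> match: F0=0 F1=5 F2=0 F3=0; commitIndex=0
Op 6: append 3 -> log_len=11
Op 7: F1 acks idx 5 -> match: F0=0 F1=5 F2=0 F3=0; commitIndex=0
Op 8: F0 acks idx 1 -> match: F0=1 F1=5 F2=0 F3=0; commitIndex=1
Op 9: F2 acks idx 4 -> match: F0=1 F1=5 F2=4 F3=0; commitIndex=4
Op 10: F1 acks idx 10 -> match: F0=1 F1=10 F2=4 F3=0; commitIndex=4
Op 11: F3 acks idx 10 -> match: F0=1 F1=10 F2=4 F3=10; commitIndex=10
Op 12: F1 acks idx 3 -> match: F0=1 F1=10 F2=4 F3=10; commitIndex=10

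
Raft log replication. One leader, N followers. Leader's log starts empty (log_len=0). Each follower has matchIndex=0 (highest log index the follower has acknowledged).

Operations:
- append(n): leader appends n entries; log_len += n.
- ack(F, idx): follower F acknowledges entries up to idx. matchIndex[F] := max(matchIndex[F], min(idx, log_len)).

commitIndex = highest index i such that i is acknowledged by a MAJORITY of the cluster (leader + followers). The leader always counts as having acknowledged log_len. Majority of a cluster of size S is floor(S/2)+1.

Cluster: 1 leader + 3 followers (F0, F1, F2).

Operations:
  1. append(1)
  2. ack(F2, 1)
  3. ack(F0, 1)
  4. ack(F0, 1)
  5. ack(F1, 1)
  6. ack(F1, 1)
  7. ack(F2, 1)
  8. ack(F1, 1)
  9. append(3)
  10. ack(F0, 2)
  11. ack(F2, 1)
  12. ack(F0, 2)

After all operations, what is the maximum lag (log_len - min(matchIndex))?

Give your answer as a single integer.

Answer: 3

Derivation:
Op 1: append 1 -> log_len=1
Op 2: F2 acks idx 1 -> match: F0=0 F1=0 F2=1; commitIndex=0
Op 3: F0 acks idx 1 -> match: F0=1 F1=0 F2=1; commitIndex=1
Op 4: F0 acks idx 1 -> match: F0=1 F1=0 F2=1; commitIndex=1
Op 5: F1 acks idx 1 -> match: F0=1 F1=1 F2=1; commitIndex=1
Op 6: F1 acks idx 1 -> match: F0=1 F1=1 F2=1; commitIndex=1
Op 7: F2 acks idx 1 -> match: F0=1 F1=1 F2=1; commitIndex=1
Op 8: F1 acks idx 1 -> match: F0=1 F1=1 F2=1; commitIndex=1
Op 9: append 3 -> log_len=4
Op 10: F0 acks idx 2 -> match: F0=2 F1=1 F2=1; commitIndex=1
Op 11: F2 acks idx 1 -> match: F0=2 F1=1 F2=1; commitIndex=1
Op 12: F0 acks idx 2 -> match: F0=2 F1=1 F2=1; commitIndex=1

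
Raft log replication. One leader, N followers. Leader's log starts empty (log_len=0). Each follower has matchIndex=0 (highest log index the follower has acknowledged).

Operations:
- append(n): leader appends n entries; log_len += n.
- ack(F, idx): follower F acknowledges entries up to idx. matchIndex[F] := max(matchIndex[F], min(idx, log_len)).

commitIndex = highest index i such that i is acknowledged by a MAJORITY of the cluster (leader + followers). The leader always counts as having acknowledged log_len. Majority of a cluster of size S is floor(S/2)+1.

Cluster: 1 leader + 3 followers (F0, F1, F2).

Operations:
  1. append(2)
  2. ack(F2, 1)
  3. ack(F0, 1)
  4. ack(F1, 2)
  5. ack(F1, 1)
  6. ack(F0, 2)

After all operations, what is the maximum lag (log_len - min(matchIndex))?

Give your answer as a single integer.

Op 1: append 2 -> log_len=2
Op 2: F2 acks idx 1 -> match: F0=0 F1=0 F2=1; commitIndex=0
Op 3: F0 acks idx 1 -> match: F0=1 F1=0 F2=1; commitIndex=1
Op 4: F1 acks idx 2 -> match: F0=1 F1=2 F2=1; commitIndex=1
Op 5: F1 acks idx 1 -> match: F0=1 F1=2 F2=1; commitIndex=1
Op 6: F0 acks idx 2 -> match: F0=2 F1=2 F2=1; commitIndex=2

Answer: 1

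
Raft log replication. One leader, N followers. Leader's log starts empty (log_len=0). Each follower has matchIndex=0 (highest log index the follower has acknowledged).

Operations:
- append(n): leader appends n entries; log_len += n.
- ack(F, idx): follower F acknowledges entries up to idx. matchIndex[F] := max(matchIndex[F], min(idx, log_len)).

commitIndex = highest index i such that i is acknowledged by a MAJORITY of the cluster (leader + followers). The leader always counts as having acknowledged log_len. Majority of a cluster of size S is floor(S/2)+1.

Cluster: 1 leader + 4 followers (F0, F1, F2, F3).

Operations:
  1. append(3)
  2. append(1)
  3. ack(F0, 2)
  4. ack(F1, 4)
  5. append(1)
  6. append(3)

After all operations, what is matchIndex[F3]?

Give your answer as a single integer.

Op 1: append 3 -> log_len=3
Op 2: append 1 -> log_len=4
Op 3: F0 acks idx 2 -> match: F0=2 F1=0 F2=0 F3=0; commitIndex=0
Op 4: F1 acks idx 4 -> match: F0=2 F1=4 F2=0 F3=0; commitIndex=2
Op 5: append 1 -> log_len=5
Op 6: append 3 -> log_len=8

Answer: 0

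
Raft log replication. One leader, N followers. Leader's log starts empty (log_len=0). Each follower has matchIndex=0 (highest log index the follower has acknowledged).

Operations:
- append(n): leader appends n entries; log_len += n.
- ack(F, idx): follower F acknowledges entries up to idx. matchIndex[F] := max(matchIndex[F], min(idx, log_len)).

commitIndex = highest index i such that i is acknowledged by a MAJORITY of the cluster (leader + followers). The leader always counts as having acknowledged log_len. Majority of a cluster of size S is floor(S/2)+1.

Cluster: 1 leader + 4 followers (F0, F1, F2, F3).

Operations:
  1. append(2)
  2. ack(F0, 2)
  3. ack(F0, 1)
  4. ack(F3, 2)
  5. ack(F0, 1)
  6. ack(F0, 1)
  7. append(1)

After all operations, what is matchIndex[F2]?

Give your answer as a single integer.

Op 1: append 2 -> log_len=2
Op 2: F0 acks idx 2 -> match: F0=2 F1=0 F2=0 F3=0; commitIndex=0
Op 3: F0 acks idx 1 -> match: F0=2 F1=0 F2=0 F3=0; commitIndex=0
Op 4: F3 acks idx 2 -> match: F0=2 F1=0 F2=0 F3=2; commitIndex=2
Op 5: F0 acks idx 1 -> match: F0=2 F1=0 F2=0 F3=2; commitIndex=2
Op 6: F0 acks idx 1 -> match: F0=2 F1=0 F2=0 F3=2; commitIndex=2
Op 7: append 1 -> log_len=3

Answer: 0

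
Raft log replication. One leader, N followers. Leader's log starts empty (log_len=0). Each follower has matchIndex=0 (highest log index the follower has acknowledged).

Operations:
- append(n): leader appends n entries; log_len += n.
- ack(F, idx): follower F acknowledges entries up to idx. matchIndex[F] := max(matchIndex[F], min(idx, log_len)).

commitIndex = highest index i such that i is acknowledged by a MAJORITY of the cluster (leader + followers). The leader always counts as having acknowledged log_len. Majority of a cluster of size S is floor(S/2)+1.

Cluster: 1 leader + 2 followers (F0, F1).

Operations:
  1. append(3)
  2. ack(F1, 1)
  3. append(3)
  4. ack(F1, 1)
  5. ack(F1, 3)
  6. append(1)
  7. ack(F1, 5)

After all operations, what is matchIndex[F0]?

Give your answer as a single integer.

Op 1: append 3 -> log_len=3
Op 2: F1 acks idx 1 -> match: F0=0 F1=1; commitIndex=1
Op 3: append 3 -> log_len=6
Op 4: F1 acks idx 1 -> match: F0=0 F1=1; commitIndex=1
Op 5: F1 acks idx 3 -> match: F0=0 F1=3; commitIndex=3
Op 6: append 1 -> log_len=7
Op 7: F1 acks idx 5 -> match: F0=0 F1=5; commitIndex=5

Answer: 0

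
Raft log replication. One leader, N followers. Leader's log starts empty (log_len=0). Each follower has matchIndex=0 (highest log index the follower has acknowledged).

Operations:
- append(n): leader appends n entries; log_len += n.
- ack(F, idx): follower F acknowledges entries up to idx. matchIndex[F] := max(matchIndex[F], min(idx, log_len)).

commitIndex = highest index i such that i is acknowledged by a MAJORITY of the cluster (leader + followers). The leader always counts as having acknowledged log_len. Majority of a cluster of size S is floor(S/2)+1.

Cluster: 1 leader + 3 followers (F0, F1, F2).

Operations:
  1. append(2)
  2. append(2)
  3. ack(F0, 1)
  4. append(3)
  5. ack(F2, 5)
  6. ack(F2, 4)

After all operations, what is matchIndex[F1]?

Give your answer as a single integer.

Op 1: append 2 -> log_len=2
Op 2: append 2 -> log_len=4
Op 3: F0 acks idx 1 -> match: F0=1 F1=0 F2=0; commitIndex=0
Op 4: append 3 -> log_len=7
Op 5: F2 acks idx 5 -> match: F0=1 F1=0 F2=5; commitIndex=1
Op 6: F2 acks idx 4 -> match: F0=1 F1=0 F2=5; commitIndex=1

Answer: 0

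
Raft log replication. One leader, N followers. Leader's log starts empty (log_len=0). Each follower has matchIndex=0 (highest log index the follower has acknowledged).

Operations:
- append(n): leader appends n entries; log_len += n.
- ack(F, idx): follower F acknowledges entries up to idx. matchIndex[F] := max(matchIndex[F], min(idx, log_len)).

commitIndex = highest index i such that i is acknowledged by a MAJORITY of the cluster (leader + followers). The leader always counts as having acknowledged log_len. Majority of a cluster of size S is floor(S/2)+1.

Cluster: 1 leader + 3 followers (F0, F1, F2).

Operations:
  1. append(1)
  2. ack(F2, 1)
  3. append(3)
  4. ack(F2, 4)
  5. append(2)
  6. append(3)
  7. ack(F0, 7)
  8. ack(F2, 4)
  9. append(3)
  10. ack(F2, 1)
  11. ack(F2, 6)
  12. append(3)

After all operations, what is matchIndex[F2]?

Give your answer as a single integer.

Op 1: append 1 -> log_len=1
Op 2: F2 acks idx 1 -> match: F0=0 F1=0 F2=1; commitIndex=0
Op 3: append 3 -> log_len=4
Op 4: F2 acks idx 4 -> match: F0=0 F1=0 F2=4; commitIndex=0
Op 5: append 2 -> log_len=6
Op 6: append 3 -> log_len=9
Op 7: F0 acks idx 7 -> match: F0=7 F1=0 F2=4; commitIndex=4
Op 8: F2 acks idx 4 -> match: F0=7 F1=0 F2=4; commitIndex=4
Op 9: append 3 -> log_len=12
Op 10: F2 acks idx 1 -> match: F0=7 F1=0 F2=4; commitIndex=4
Op 11: F2 acks idx 6 -> match: F0=7 F1=0 F2=6; commitIndex=6
Op 12: append 3 -> log_len=15

Answer: 6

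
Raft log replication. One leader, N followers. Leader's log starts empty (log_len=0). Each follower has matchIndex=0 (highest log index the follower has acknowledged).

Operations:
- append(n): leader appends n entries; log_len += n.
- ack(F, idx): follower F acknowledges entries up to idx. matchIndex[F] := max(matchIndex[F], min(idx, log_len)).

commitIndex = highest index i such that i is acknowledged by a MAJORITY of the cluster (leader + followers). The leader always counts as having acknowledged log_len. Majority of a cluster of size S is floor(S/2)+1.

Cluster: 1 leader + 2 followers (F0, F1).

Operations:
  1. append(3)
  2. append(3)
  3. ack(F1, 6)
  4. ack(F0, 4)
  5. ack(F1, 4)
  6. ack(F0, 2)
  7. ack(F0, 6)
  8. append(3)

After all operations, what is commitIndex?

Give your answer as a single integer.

Op 1: append 3 -> log_len=3
Op 2: append 3 -> log_len=6
Op 3: F1 acks idx 6 -> match: F0=0 F1=6; commitIndex=6
Op 4: F0 acks idx 4 -> match: F0=4 F1=6; commitIndex=6
Op 5: F1 acks idx 4 -> match: F0=4 F1=6; commitIndex=6
Op 6: F0 acks idx 2 -> match: F0=4 F1=6; commitIndex=6
Op 7: F0 acks idx 6 -> match: F0=6 F1=6; commitIndex=6
Op 8: append 3 -> log_len=9

Answer: 6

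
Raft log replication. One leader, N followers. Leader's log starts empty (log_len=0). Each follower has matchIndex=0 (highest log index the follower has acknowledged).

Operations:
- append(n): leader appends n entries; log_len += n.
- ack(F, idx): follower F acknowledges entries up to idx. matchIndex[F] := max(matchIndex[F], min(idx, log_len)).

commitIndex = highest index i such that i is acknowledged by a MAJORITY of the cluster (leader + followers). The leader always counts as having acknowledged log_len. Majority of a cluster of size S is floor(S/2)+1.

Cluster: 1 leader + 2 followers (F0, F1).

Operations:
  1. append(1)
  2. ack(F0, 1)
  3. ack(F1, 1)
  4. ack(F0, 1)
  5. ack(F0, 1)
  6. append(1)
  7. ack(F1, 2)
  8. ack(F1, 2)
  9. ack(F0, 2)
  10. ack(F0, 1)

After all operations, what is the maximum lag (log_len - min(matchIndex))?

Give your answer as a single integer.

Answer: 0

Derivation:
Op 1: append 1 -> log_len=1
Op 2: F0 acks idx 1 -> match: F0=1 F1=0; commitIndex=1
Op 3: F1 acks idx 1 -> match: F0=1 F1=1; commitIndex=1
Op 4: F0 acks idx 1 -> match: F0=1 F1=1; commitIndex=1
Op 5: F0 acks idx 1 -> match: F0=1 F1=1; commitIndex=1
Op 6: append 1 -> log_len=2
Op 7: F1 acks idx 2 -> match: F0=1 F1=2; commitIndex=2
Op 8: F1 acks idx 2 -> match: F0=1 F1=2; commitIndex=2
Op 9: F0 acks idx 2 -> match: F0=2 F1=2; commitIndex=2
Op 10: F0 acks idx 1 -> match: F0=2 F1=2; commitIndex=2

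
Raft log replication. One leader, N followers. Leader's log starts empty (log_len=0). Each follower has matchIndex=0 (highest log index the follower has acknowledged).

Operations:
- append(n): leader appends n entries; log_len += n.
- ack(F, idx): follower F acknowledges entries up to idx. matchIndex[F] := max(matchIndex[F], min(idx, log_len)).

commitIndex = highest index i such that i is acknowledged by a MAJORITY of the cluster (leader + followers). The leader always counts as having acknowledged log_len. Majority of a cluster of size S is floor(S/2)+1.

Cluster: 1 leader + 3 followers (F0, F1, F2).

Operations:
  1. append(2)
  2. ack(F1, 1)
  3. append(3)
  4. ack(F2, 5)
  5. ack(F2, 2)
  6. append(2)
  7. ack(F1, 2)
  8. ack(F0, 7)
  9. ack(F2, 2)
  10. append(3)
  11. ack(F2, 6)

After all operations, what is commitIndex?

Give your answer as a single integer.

Answer: 6

Derivation:
Op 1: append 2 -> log_len=2
Op 2: F1 acks idx 1 -> match: F0=0 F1=1 F2=0; commitIndex=0
Op 3: append 3 -> log_len=5
Op 4: F2 acks idx 5 -> match: F0=0 F1=1 F2=5; commitIndex=1
Op 5: F2 acks idx 2 -> match: F0=0 F1=1 F2=5; commitIndex=1
Op 6: append 2 -> log_len=7
Op 7: F1 acks idx 2 -> match: F0=0 F1=2 F2=5; commitIndex=2
Op 8: F0 acks idx 7 -> match: F0=7 F1=2 F2=5; commitIndex=5
Op 9: F2 acks idx 2 -> match: F0=7 F1=2 F2=5; commitIndex=5
Op 10: append 3 -> log_len=10
Op 11: F2 acks idx 6 -> match: F0=7 F1=2 F2=6; commitIndex=6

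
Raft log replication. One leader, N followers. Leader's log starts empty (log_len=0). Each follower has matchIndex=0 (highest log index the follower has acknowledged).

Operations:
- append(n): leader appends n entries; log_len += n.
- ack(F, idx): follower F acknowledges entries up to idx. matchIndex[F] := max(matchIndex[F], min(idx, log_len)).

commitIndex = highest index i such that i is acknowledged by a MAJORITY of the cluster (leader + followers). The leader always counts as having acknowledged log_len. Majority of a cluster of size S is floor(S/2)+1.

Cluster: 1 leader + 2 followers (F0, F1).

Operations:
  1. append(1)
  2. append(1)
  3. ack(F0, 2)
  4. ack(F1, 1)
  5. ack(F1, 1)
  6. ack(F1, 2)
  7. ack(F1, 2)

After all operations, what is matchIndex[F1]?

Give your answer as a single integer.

Answer: 2

Derivation:
Op 1: append 1 -> log_len=1
Op 2: append 1 -> log_len=2
Op 3: F0 acks idx 2 -> match: F0=2 F1=0; commitIndex=2
Op 4: F1 acks idx 1 -> match: F0=2 F1=1; commitIndex=2
Op 5: F1 acks idx 1 -> match: F0=2 F1=1; commitIndex=2
Op 6: F1 acks idx 2 -> match: F0=2 F1=2; commitIndex=2
Op 7: F1 acks idx 2 -> match: F0=2 F1=2; commitIndex=2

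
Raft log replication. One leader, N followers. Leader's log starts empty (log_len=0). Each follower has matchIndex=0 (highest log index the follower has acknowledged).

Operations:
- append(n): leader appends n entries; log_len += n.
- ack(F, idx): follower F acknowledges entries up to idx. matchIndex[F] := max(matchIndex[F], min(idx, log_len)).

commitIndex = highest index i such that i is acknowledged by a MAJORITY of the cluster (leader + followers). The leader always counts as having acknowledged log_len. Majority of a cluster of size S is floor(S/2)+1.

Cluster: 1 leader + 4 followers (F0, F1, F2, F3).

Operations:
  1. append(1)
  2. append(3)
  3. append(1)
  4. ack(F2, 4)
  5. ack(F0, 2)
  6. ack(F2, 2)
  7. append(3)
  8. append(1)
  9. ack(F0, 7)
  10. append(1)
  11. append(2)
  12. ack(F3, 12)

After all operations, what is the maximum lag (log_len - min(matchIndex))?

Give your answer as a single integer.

Op 1: append 1 -> log_len=1
Op 2: append 3 -> log_len=4
Op 3: append 1 -> log_len=5
Op 4: F2 acks idx 4 -> match: F0=0 F1=0 F2=4 F3=0; commitIndex=0
Op 5: F0 acks idx 2 -> match: F0=2 F1=0 F2=4 F3=0; commitIndex=2
Op 6: F2 acks idx 2 -> match: F0=2 F1=0 F2=4 F3=0; commitIndex=2
Op 7: append 3 -> log_len=8
Op 8: append 1 -> log_len=9
Op 9: F0 acks idx 7 -> match: F0=7 F1=0 F2=4 F3=0; commitIndex=4
Op 10: append 1 -> log_len=10
Op 11: append 2 -> log_len=12
Op 12: F3 acks idx 12 -> match: F0=7 F1=0 F2=4 F3=12; commitIndex=7

Answer: 12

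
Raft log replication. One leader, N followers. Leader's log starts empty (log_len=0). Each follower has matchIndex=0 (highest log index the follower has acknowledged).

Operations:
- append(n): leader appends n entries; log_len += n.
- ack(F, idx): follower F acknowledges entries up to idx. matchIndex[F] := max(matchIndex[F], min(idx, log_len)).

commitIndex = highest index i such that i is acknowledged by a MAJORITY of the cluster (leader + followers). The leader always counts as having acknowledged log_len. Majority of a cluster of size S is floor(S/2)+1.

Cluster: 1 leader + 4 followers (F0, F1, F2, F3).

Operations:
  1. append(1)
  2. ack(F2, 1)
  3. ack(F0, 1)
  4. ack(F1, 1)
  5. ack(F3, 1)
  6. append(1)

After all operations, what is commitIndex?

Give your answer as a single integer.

Answer: 1

Derivation:
Op 1: append 1 -> log_len=1
Op 2: F2 acks idx 1 -> match: F0=0 F1=0 F2=1 F3=0; commitIndex=0
Op 3: F0 acks idx 1 -> match: F0=1 F1=0 F2=1 F3=0; commitIndex=1
Op 4: F1 acks idx 1 -> match: F0=1 F1=1 F2=1 F3=0; commitIndex=1
Op 5: F3 acks idx 1 -> match: F0=1 F1=1 F2=1 F3=1; commitIndex=1
Op 6: append 1 -> log_len=2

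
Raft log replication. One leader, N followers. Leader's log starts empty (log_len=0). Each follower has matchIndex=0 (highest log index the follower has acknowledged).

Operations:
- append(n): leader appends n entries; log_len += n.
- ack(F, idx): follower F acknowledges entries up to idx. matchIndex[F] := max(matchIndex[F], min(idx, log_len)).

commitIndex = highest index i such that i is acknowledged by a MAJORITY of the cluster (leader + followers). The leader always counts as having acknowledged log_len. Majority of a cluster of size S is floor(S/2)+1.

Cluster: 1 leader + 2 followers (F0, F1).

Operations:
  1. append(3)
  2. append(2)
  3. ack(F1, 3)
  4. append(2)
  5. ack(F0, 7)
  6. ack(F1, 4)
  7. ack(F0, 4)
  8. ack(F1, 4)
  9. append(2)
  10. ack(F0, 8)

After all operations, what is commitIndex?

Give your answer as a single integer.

Answer: 8

Derivation:
Op 1: append 3 -> log_len=3
Op 2: append 2 -> log_len=5
Op 3: F1 acks idx 3 -> match: F0=0 F1=3; commitIndex=3
Op 4: append 2 -> log_len=7
Op 5: F0 acks idx 7 -> match: F0=7 F1=3; commitIndex=7
Op 6: F1 acks idx 4 -> match: F0=7 F1=4; commitIndex=7
Op 7: F0 acks idx 4 -> match: F0=7 F1=4; commitIndex=7
Op 8: F1 acks idx 4 -> match: F0=7 F1=4; commitIndex=7
Op 9: append 2 -> log_len=9
Op 10: F0 acks idx 8 -> match: F0=8 F1=4; commitIndex=8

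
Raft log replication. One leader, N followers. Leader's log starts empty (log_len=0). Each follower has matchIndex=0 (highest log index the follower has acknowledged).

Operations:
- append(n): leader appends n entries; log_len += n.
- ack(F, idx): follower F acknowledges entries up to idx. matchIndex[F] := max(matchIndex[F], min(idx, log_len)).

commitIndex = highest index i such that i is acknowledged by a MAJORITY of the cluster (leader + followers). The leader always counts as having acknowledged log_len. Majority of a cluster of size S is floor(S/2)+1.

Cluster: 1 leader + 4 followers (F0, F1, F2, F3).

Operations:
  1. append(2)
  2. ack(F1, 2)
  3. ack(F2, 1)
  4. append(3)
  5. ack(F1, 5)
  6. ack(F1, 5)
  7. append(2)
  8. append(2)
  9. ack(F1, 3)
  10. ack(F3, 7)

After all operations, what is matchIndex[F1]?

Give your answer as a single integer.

Answer: 5

Derivation:
Op 1: append 2 -> log_len=2
Op 2: F1 acks idx 2 -> match: F0=0 F1=2 F2=0 F3=0; commitIndex=0
Op 3: F2 acks idx 1 -> match: F0=0 F1=2 F2=1 F3=0; commitIndex=1
Op 4: append 3 -> log_len=5
Op 5: F1 acks idx 5 -> match: F0=0 F1=5 F2=1 F3=0; commitIndex=1
Op 6: F1 acks idx 5 -> match: F0=0 F1=5 F2=1 F3=0; commitIndex=1
Op 7: append 2 -> log_len=7
Op 8: append 2 -> log_len=9
Op 9: F1 acks idx 3 -> match: F0=0 F1=5 F2=1 F3=0; commitIndex=1
Op 10: F3 acks idx 7 -> match: F0=0 F1=5 F2=1 F3=7; commitIndex=5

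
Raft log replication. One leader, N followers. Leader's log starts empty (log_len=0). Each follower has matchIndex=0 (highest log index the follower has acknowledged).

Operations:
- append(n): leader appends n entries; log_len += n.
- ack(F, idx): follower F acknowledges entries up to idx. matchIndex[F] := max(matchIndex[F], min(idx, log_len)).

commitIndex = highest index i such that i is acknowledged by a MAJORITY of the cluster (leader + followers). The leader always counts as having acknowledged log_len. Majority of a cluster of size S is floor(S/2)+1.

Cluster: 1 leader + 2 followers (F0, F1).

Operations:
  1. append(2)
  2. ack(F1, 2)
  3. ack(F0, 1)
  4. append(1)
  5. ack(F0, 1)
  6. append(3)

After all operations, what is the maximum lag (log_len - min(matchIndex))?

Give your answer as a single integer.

Op 1: append 2 -> log_len=2
Op 2: F1 acks idx 2 -> match: F0=0 F1=2; commitIndex=2
Op 3: F0 acks idx 1 -> match: F0=1 F1=2; commitIndex=2
Op 4: append 1 -> log_len=3
Op 5: F0 acks idx 1 -> match: F0=1 F1=2; commitIndex=2
Op 6: append 3 -> log_len=6

Answer: 5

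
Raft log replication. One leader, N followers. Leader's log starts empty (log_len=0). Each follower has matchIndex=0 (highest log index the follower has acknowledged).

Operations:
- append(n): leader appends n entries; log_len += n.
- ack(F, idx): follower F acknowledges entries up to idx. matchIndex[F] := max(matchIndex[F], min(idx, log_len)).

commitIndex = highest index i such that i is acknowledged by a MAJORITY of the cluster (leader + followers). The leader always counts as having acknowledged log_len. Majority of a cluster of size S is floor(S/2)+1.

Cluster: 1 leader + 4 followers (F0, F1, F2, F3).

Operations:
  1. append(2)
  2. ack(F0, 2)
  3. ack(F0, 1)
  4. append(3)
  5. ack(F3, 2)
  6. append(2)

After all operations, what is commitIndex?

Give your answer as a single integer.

Op 1: append 2 -> log_len=2
Op 2: F0 acks idx 2 -> match: F0=2 F1=0 F2=0 F3=0; commitIndex=0
Op 3: F0 acks idx 1 -> match: F0=2 F1=0 F2=0 F3=0; commitIndex=0
Op 4: append 3 -> log_len=5
Op 5: F3 acks idx 2 -> match: F0=2 F1=0 F2=0 F3=2; commitIndex=2
Op 6: append 2 -> log_len=7

Answer: 2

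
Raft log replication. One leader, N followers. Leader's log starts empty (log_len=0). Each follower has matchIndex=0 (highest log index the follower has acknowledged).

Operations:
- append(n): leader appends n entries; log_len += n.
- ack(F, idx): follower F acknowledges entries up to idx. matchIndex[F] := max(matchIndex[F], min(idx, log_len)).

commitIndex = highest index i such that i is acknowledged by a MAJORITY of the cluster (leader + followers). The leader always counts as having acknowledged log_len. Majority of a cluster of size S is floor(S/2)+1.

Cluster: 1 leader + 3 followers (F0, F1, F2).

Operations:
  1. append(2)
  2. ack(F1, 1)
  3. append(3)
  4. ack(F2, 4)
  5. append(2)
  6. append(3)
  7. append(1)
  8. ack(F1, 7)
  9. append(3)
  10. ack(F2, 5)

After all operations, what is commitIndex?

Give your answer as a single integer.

Answer: 5

Derivation:
Op 1: append 2 -> log_len=2
Op 2: F1 acks idx 1 -> match: F0=0 F1=1 F2=0; commitIndex=0
Op 3: append 3 -> log_len=5
Op 4: F2 acks idx 4 -> match: F0=0 F1=1 F2=4; commitIndex=1
Op 5: append 2 -> log_len=7
Op 6: append 3 -> log_len=10
Op 7: append 1 -> log_len=11
Op 8: F1 acks idx 7 -> match: F0=0 F1=7 F2=4; commitIndex=4
Op 9: append 3 -> log_len=14
Op 10: F2 acks idx 5 -> match: F0=0 F1=7 F2=5; commitIndex=5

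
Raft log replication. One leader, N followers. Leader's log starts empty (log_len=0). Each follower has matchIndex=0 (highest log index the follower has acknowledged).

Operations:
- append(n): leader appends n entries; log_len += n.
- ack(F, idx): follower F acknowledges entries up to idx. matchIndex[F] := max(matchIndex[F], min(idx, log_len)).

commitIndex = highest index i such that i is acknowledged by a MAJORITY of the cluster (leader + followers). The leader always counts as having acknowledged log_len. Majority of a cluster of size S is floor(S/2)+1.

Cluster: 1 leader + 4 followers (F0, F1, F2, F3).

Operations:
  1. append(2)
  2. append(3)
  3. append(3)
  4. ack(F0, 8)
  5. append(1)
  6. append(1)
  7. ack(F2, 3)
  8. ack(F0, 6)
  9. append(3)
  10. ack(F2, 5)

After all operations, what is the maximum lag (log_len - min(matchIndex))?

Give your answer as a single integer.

Op 1: append 2 -> log_len=2
Op 2: append 3 -> log_len=5
Op 3: append 3 -> log_len=8
Op 4: F0 acks idx 8 -> match: F0=8 F1=0 F2=0 F3=0; commitIndex=0
Op 5: append 1 -> log_len=9
Op 6: append 1 -> log_len=10
Op 7: F2 acks idx 3 -> match: F0=8 F1=0 F2=3 F3=0; commitIndex=3
Op 8: F0 acks idx 6 -> match: F0=8 F1=0 F2=3 F3=0; commitIndex=3
Op 9: append 3 -> log_len=13
Op 10: F2 acks idx 5 -> match: F0=8 F1=0 F2=5 F3=0; commitIndex=5

Answer: 13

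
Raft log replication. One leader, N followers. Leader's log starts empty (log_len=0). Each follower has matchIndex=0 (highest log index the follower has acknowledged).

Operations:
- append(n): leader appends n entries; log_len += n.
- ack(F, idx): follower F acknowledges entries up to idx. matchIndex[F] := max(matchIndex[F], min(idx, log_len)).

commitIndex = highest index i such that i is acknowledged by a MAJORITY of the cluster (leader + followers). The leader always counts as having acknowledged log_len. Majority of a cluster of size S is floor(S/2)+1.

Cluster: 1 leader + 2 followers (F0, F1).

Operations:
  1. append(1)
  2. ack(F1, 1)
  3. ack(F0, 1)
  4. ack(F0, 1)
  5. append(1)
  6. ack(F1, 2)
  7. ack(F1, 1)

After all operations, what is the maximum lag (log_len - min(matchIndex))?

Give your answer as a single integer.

Answer: 1

Derivation:
Op 1: append 1 -> log_len=1
Op 2: F1 acks idx 1 -> match: F0=0 F1=1; commitIndex=1
Op 3: F0 acks idx 1 -> match: F0=1 F1=1; commitIndex=1
Op 4: F0 acks idx 1 -> match: F0=1 F1=1; commitIndex=1
Op 5: append 1 -> log_len=2
Op 6: F1 acks idx 2 -> match: F0=1 F1=2; commitIndex=2
Op 7: F1 acks idx 1 -> match: F0=1 F1=2; commitIndex=2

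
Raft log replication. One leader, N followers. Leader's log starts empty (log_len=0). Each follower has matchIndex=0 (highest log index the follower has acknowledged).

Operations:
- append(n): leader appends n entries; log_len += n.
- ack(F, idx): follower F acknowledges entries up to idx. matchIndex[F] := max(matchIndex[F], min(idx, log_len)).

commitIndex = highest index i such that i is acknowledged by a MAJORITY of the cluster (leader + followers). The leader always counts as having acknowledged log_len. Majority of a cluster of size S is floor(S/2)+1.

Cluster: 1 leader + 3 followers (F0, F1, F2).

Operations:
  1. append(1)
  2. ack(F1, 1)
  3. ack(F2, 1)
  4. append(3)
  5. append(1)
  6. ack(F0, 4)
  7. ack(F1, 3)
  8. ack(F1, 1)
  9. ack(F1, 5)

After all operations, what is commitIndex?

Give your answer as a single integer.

Answer: 4

Derivation:
Op 1: append 1 -> log_len=1
Op 2: F1 acks idx 1 -> match: F0=0 F1=1 F2=0; commitIndex=0
Op 3: F2 acks idx 1 -> match: F0=0 F1=1 F2=1; commitIndex=1
Op 4: append 3 -> log_len=4
Op 5: append 1 -> log_len=5
Op 6: F0 acks idx 4 -> match: F0=4 F1=1 F2=1; commitIndex=1
Op 7: F1 acks idx 3 -> match: F0=4 F1=3 F2=1; commitIndex=3
Op 8: F1 acks idx 1 -> match: F0=4 F1=3 F2=1; commitIndex=3
Op 9: F1 acks idx 5 -> match: F0=4 F1=5 F2=1; commitIndex=4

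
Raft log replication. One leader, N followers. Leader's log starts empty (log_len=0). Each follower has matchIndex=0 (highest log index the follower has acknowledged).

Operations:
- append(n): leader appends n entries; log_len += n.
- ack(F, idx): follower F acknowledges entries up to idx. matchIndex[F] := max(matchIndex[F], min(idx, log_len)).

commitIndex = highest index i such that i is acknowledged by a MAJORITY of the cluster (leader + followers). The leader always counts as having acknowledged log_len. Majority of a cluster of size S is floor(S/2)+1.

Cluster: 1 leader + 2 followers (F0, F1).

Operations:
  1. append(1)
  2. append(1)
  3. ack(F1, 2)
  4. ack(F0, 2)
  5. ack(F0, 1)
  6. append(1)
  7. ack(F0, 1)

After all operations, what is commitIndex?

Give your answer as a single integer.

Answer: 2

Derivation:
Op 1: append 1 -> log_len=1
Op 2: append 1 -> log_len=2
Op 3: F1 acks idx 2 -> match: F0=0 F1=2; commitIndex=2
Op 4: F0 acks idx 2 -> match: F0=2 F1=2; commitIndex=2
Op 5: F0 acks idx 1 -> match: F0=2 F1=2; commitIndex=2
Op 6: append 1 -> log_len=3
Op 7: F0 acks idx 1 -> match: F0=2 F1=2; commitIndex=2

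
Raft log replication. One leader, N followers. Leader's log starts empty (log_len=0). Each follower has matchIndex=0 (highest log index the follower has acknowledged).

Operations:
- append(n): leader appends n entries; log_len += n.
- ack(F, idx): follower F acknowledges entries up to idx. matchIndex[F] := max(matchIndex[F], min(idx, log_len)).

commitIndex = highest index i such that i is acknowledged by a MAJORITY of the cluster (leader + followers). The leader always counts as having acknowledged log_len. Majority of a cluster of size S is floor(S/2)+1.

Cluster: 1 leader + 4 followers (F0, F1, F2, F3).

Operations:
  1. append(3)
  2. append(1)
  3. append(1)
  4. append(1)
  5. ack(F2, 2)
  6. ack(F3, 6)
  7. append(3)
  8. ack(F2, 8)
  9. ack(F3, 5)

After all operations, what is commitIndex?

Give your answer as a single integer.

Op 1: append 3 -> log_len=3
Op 2: append 1 -> log_len=4
Op 3: append 1 -> log_len=5
Op 4: append 1 -> log_len=6
Op 5: F2 acks idx 2 -> match: F0=0 F1=0 F2=2 F3=0; commitIndex=0
Op 6: F3 acks idx 6 -> match: F0=0 F1=0 F2=2 F3=6; commitIndex=2
Op 7: append 3 -> log_len=9
Op 8: F2 acks idx 8 -> match: F0=0 F1=0 F2=8 F3=6; commitIndex=6
Op 9: F3 acks idx 5 -> match: F0=0 F1=0 F2=8 F3=6; commitIndex=6

Answer: 6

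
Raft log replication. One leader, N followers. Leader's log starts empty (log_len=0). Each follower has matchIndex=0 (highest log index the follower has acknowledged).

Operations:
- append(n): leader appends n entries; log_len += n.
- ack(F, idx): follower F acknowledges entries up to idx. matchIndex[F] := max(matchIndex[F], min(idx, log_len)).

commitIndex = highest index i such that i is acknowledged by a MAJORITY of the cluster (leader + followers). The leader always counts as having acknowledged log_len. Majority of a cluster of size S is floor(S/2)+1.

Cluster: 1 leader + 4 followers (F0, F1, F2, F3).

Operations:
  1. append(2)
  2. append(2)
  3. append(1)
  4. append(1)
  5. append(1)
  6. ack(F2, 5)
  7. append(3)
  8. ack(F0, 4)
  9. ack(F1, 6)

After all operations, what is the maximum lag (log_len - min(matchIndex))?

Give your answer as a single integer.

Op 1: append 2 -> log_len=2
Op 2: append 2 -> log_len=4
Op 3: append 1 -> log_len=5
Op 4: append 1 -> log_len=6
Op 5: append 1 -> log_len=7
Op 6: F2 acks idx 5 -> match: F0=0 F1=0 F2=5 F3=0; commitIndex=0
Op 7: append 3 -> log_len=10
Op 8: F0 acks idx 4 -> match: F0=4 F1=0 F2=5 F3=0; commitIndex=4
Op 9: F1 acks idx 6 -> match: F0=4 F1=6 F2=5 F3=0; commitIndex=5

Answer: 10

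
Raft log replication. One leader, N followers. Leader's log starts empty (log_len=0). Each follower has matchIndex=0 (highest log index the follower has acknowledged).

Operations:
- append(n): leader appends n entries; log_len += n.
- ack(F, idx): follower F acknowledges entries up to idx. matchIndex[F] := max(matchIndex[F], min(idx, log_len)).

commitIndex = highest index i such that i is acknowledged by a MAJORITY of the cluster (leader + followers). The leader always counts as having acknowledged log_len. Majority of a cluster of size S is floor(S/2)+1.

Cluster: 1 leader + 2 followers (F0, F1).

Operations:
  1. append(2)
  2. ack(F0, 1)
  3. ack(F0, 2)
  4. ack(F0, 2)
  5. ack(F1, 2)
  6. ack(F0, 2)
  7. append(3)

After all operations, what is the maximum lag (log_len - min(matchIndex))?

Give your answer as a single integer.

Op 1: append 2 -> log_len=2
Op 2: F0 acks idx 1 -> match: F0=1 F1=0; commitIndex=1
Op 3: F0 acks idx 2 -> match: F0=2 F1=0; commitIndex=2
Op 4: F0 acks idx 2 -> match: F0=2 F1=0; commitIndex=2
Op 5: F1 acks idx 2 -> match: F0=2 F1=2; commitIndex=2
Op 6: F0 acks idx 2 -> match: F0=2 F1=2; commitIndex=2
Op 7: append 3 -> log_len=5

Answer: 3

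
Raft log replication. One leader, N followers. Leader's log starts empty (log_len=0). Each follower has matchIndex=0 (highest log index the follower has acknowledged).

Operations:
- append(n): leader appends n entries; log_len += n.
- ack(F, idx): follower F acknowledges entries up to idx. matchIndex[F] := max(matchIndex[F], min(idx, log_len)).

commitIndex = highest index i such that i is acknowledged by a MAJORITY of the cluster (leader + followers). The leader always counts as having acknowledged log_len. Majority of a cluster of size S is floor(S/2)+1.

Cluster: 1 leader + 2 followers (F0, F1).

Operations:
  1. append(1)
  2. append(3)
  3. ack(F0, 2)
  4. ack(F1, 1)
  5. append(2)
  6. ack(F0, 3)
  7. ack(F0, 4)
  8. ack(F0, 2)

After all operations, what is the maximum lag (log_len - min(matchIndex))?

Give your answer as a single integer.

Op 1: append 1 -> log_len=1
Op 2: append 3 -> log_len=4
Op 3: F0 acks idx 2 -> match: F0=2 F1=0; commitIndex=2
Op 4: F1 acks idx 1 -> match: F0=2 F1=1; commitIndex=2
Op 5: append 2 -> log_len=6
Op 6: F0 acks idx 3 -> match: F0=3 F1=1; commitIndex=3
Op 7: F0 acks idx 4 -> match: F0=4 F1=1; commitIndex=4
Op 8: F0 acks idx 2 -> match: F0=4 F1=1; commitIndex=4

Answer: 5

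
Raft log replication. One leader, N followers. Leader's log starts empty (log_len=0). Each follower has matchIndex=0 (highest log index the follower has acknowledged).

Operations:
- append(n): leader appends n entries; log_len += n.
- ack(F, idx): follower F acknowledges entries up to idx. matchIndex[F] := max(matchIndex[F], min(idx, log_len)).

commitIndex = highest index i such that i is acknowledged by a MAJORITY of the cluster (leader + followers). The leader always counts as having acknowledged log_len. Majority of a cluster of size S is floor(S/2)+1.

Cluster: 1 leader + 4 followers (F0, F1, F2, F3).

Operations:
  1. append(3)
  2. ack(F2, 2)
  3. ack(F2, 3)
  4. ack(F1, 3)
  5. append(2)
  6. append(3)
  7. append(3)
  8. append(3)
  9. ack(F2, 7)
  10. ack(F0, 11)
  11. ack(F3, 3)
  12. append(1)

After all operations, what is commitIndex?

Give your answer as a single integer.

Answer: 7

Derivation:
Op 1: append 3 -> log_len=3
Op 2: F2 acks idx 2 -> match: F0=0 F1=0 F2=2 F3=0; commitIndex=0
Op 3: F2 acks idx 3 -> match: F0=0 F1=0 F2=3 F3=0; commitIndex=0
Op 4: F1 acks idx 3 -> match: F0=0 F1=3 F2=3 F3=0; commitIndex=3
Op 5: append 2 -> log_len=5
Op 6: append 3 -> log_len=8
Op 7: append 3 -> log_len=11
Op 8: append 3 -> log_len=14
Op 9: F2 acks idx 7 -> match: F0=0 F1=3 F2=7 F3=0; commitIndex=3
Op 10: F0 acks idx 11 -> match: F0=11 F1=3 F2=7 F3=0; commitIndex=7
Op 11: F3 acks idx 3 -> match: F0=11 F1=3 F2=7 F3=3; commitIndex=7
Op 12: append 1 -> log_len=15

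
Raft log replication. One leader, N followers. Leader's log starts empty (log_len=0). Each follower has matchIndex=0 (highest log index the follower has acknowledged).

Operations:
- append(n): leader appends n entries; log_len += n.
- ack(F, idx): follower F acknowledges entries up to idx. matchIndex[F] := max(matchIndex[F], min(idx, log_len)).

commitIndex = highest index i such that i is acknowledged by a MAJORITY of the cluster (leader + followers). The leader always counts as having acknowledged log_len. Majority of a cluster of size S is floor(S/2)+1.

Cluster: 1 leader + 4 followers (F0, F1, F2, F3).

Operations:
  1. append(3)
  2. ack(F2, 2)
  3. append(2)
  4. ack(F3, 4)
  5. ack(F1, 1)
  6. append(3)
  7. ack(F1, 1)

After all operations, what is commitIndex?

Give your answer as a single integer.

Op 1: append 3 -> log_len=3
Op 2: F2 acks idx 2 -> match: F0=0 F1=0 F2=2 F3=0; commitIndex=0
Op 3: append 2 -> log_len=5
Op 4: F3 acks idx 4 -> match: F0=0 F1=0 F2=2 F3=4; commitIndex=2
Op 5: F1 acks idx 1 -> match: F0=0 F1=1 F2=2 F3=4; commitIndex=2
Op 6: append 3 -> log_len=8
Op 7: F1 acks idx 1 -> match: F0=0 F1=1 F2=2 F3=4; commitIndex=2

Answer: 2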